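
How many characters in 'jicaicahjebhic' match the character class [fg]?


Character class [fg] matches any of: {f, g}
Scanning string 'jicaicahjebhic' character by character:
  pos 0: 'j' -> no
  pos 1: 'i' -> no
  pos 2: 'c' -> no
  pos 3: 'a' -> no
  pos 4: 'i' -> no
  pos 5: 'c' -> no
  pos 6: 'a' -> no
  pos 7: 'h' -> no
  pos 8: 'j' -> no
  pos 9: 'e' -> no
  pos 10: 'b' -> no
  pos 11: 'h' -> no
  pos 12: 'i' -> no
  pos 13: 'c' -> no
Total matches: 0

0


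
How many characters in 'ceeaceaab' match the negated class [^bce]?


Negated class [^bce] matches any char NOT in {b, c, e}
Scanning 'ceeaceaab':
  pos 0: 'c' -> no (excluded)
  pos 1: 'e' -> no (excluded)
  pos 2: 'e' -> no (excluded)
  pos 3: 'a' -> MATCH
  pos 4: 'c' -> no (excluded)
  pos 5: 'e' -> no (excluded)
  pos 6: 'a' -> MATCH
  pos 7: 'a' -> MATCH
  pos 8: 'b' -> no (excluded)
Total matches: 3

3


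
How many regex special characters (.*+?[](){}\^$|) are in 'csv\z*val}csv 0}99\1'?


Regex special characters are: . * + ? [ ] ( ) { } \ ^ $ |
Scanning 'csv\z*val}csv 0}99\1':
  pos 3: '\' -> SPECIAL
  pos 5: '*' -> SPECIAL
  pos 9: '}' -> SPECIAL
  pos 15: '}' -> SPECIAL
  pos 18: '\' -> SPECIAL
Special chars found: ['\\', '*', '}', '}', '\\']
Total: 5

5


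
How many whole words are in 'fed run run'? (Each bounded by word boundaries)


Word boundaries (\b) mark the start/end of each word.
Text: 'fed run run'
Splitting by whitespace:
  Word 1: 'fed'
  Word 2: 'run'
  Word 3: 'run'
Total whole words: 3

3


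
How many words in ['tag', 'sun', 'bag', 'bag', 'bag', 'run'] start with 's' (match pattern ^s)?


Pattern ^s anchors to start of word. Check which words begin with 's':
  'tag' -> no
  'sun' -> MATCH (starts with 's')
  'bag' -> no
  'bag' -> no
  'bag' -> no
  'run' -> no
Matching words: ['sun']
Count: 1

1


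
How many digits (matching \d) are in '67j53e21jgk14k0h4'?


\d matches any digit 0-9.
Scanning '67j53e21jgk14k0h4':
  pos 0: '6' -> DIGIT
  pos 1: '7' -> DIGIT
  pos 3: '5' -> DIGIT
  pos 4: '3' -> DIGIT
  pos 6: '2' -> DIGIT
  pos 7: '1' -> DIGIT
  pos 11: '1' -> DIGIT
  pos 12: '4' -> DIGIT
  pos 14: '0' -> DIGIT
  pos 16: '4' -> DIGIT
Digits found: ['6', '7', '5', '3', '2', '1', '1', '4', '0', '4']
Total: 10

10


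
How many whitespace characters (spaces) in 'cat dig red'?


\s matches whitespace characters (spaces, tabs, etc.).
Text: 'cat dig red'
This text has 3 words separated by spaces.
Number of spaces = number of words - 1 = 3 - 1 = 2

2


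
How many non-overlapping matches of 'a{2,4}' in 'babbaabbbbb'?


Pattern 'a{2,4}' matches between 2 and 4 consecutive a's (greedy).
String: 'babbaabbbbb'
Finding runs of a's and applying greedy matching:
  Run at pos 1: 'a' (length 1)
  Run at pos 4: 'aa' (length 2)
Matches: ['aa']
Count: 1

1


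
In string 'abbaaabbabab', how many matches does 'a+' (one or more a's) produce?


Pattern 'a+' matches one or more consecutive a's.
String: 'abbaaabbabab'
Scanning for runs of a:
  Match 1: 'a' (length 1)
  Match 2: 'aaa' (length 3)
  Match 3: 'a' (length 1)
  Match 4: 'a' (length 1)
Total matches: 4

4


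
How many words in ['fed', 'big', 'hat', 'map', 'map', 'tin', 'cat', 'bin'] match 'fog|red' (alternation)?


Alternation 'fog|red' matches either 'fog' or 'red'.
Checking each word:
  'fed' -> no
  'big' -> no
  'hat' -> no
  'map' -> no
  'map' -> no
  'tin' -> no
  'cat' -> no
  'bin' -> no
Matches: []
Count: 0

0


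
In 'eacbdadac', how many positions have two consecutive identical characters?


Looking for consecutive identical characters in 'eacbdadac':
  pos 0-1: 'e' vs 'a' -> different
  pos 1-2: 'a' vs 'c' -> different
  pos 2-3: 'c' vs 'b' -> different
  pos 3-4: 'b' vs 'd' -> different
  pos 4-5: 'd' vs 'a' -> different
  pos 5-6: 'a' vs 'd' -> different
  pos 6-7: 'd' vs 'a' -> different
  pos 7-8: 'a' vs 'c' -> different
Consecutive identical pairs: []
Count: 0

0


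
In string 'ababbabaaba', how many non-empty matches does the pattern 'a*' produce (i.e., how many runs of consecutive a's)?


Pattern 'a*' matches zero or more a's. We want non-empty runs of consecutive a's.
String: 'ababbabaaba'
Walking through the string to find runs of a's:
  Run 1: positions 0-0 -> 'a'
  Run 2: positions 2-2 -> 'a'
  Run 3: positions 5-5 -> 'a'
  Run 4: positions 7-8 -> 'aa'
  Run 5: positions 10-10 -> 'a'
Non-empty runs found: ['a', 'a', 'a', 'aa', 'a']
Count: 5

5


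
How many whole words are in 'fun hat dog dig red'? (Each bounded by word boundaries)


Word boundaries (\b) mark the start/end of each word.
Text: 'fun hat dog dig red'
Splitting by whitespace:
  Word 1: 'fun'
  Word 2: 'hat'
  Word 3: 'dog'
  Word 4: 'dig'
  Word 5: 'red'
Total whole words: 5

5


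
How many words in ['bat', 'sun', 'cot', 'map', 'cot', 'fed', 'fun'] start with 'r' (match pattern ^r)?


Pattern ^r anchors to start of word. Check which words begin with 'r':
  'bat' -> no
  'sun' -> no
  'cot' -> no
  'map' -> no
  'cot' -> no
  'fed' -> no
  'fun' -> no
Matching words: []
Count: 0

0


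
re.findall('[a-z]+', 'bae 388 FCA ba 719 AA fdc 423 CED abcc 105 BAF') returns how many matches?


Pattern '[a-z]+' finds one or more lowercase letters.
Text: 'bae 388 FCA ba 719 AA fdc 423 CED abcc 105 BAF'
Scanning for matches:
  Match 1: 'bae'
  Match 2: 'ba'
  Match 3: 'fdc'
  Match 4: 'abcc'
Total matches: 4

4


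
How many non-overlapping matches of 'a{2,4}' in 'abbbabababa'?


Pattern 'a{2,4}' matches between 2 and 4 consecutive a's (greedy).
String: 'abbbabababa'
Finding runs of a's and applying greedy matching:
  Run at pos 0: 'a' (length 1)
  Run at pos 4: 'a' (length 1)
  Run at pos 6: 'a' (length 1)
  Run at pos 8: 'a' (length 1)
  Run at pos 10: 'a' (length 1)
Matches: []
Count: 0

0


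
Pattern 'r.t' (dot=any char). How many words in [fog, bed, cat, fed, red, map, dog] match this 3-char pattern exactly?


Pattern 'r.t' means: starts with 'r', any single char, ends with 't'.
Checking each word (must be exactly 3 chars):
  'fog' (len=3): no
  'bed' (len=3): no
  'cat' (len=3): no
  'fed' (len=3): no
  'red' (len=3): no
  'map' (len=3): no
  'dog' (len=3): no
Matching words: []
Total: 0

0


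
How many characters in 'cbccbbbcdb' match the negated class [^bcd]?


Negated class [^bcd] matches any char NOT in {b, c, d}
Scanning 'cbccbbbcdb':
  pos 0: 'c' -> no (excluded)
  pos 1: 'b' -> no (excluded)
  pos 2: 'c' -> no (excluded)
  pos 3: 'c' -> no (excluded)
  pos 4: 'b' -> no (excluded)
  pos 5: 'b' -> no (excluded)
  pos 6: 'b' -> no (excluded)
  pos 7: 'c' -> no (excluded)
  pos 8: 'd' -> no (excluded)
  pos 9: 'b' -> no (excluded)
Total matches: 0

0


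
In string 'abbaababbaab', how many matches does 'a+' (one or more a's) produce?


Pattern 'a+' matches one or more consecutive a's.
String: 'abbaababbaab'
Scanning for runs of a:
  Match 1: 'a' (length 1)
  Match 2: 'aa' (length 2)
  Match 3: 'a' (length 1)
  Match 4: 'aa' (length 2)
Total matches: 4

4


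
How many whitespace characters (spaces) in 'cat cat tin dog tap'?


\s matches whitespace characters (spaces, tabs, etc.).
Text: 'cat cat tin dog tap'
This text has 5 words separated by spaces.
Number of spaces = number of words - 1 = 5 - 1 = 4

4


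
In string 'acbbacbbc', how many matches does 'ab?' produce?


Pattern 'ab?' matches 'a' optionally followed by 'b'.
String: 'acbbacbbc'
Scanning left to right for 'a' then checking next char:
  Match 1: 'a' (a not followed by b)
  Match 2: 'a' (a not followed by b)
Total matches: 2

2


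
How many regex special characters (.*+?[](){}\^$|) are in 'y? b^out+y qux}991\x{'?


Regex special characters are: . * + ? [ ] ( ) { } \ ^ $ |
Scanning 'y? b^out+y qux}991\x{':
  pos 1: '?' -> SPECIAL
  pos 4: '^' -> SPECIAL
  pos 8: '+' -> SPECIAL
  pos 14: '}' -> SPECIAL
  pos 18: '\' -> SPECIAL
  pos 20: '{' -> SPECIAL
Special chars found: ['?', '^', '+', '}', '\\', '{']
Total: 6

6


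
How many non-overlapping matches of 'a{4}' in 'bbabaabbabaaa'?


Pattern 'a{4}' matches exactly 4 consecutive a's (greedy, non-overlapping).
String: 'bbabaabbabaaa'
Scanning for runs of a's:
  Run at pos 2: 'a' (length 1) -> 0 match(es)
  Run at pos 4: 'aa' (length 2) -> 0 match(es)
  Run at pos 8: 'a' (length 1) -> 0 match(es)
  Run at pos 10: 'aaa' (length 3) -> 0 match(es)
Matches found: []
Total: 0

0


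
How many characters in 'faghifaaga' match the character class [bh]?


Character class [bh] matches any of: {b, h}
Scanning string 'faghifaaga' character by character:
  pos 0: 'f' -> no
  pos 1: 'a' -> no
  pos 2: 'g' -> no
  pos 3: 'h' -> MATCH
  pos 4: 'i' -> no
  pos 5: 'f' -> no
  pos 6: 'a' -> no
  pos 7: 'a' -> no
  pos 8: 'g' -> no
  pos 9: 'a' -> no
Total matches: 1

1


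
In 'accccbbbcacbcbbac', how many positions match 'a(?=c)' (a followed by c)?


Lookahead 'a(?=c)' matches 'a' only when followed by 'c'.
String: 'accccbbbcacbcbbac'
Checking each position where char is 'a':
  pos 0: 'a' -> MATCH (next='c')
  pos 9: 'a' -> MATCH (next='c')
  pos 15: 'a' -> MATCH (next='c')
Matching positions: [0, 9, 15]
Count: 3

3


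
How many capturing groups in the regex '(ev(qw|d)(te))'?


To count capturing groups, count each '(' that starts a group.
Pattern: '(ev(qw|d)(te))'
Walking through the pattern:
  Position 0: '(' -> group #1
  Position 3: '(' -> group #2
  Position 9: '(' -> group #3
Total capturing groups: 3

3


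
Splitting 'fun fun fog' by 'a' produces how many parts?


Splitting by 'a' breaks the string at each occurrence of the separator.
Text: 'fun fun fog'
Parts after split:
  Part 1: 'fun fun fog'
Total parts: 1

1


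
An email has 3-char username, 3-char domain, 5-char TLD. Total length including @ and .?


An email address has format: username@domain.tld
Username length: 3
'@' character: 1
Domain length: 3
'.' character: 1
TLD length: 5
Total = 3 + 1 + 3 + 1 + 5 = 13

13


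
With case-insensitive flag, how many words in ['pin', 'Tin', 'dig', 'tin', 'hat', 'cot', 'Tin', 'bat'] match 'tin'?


Case-insensitive matching: compare each word's lowercase form to 'tin'.
  'pin' -> lower='pin' -> no
  'Tin' -> lower='tin' -> MATCH
  'dig' -> lower='dig' -> no
  'tin' -> lower='tin' -> MATCH
  'hat' -> lower='hat' -> no
  'cot' -> lower='cot' -> no
  'Tin' -> lower='tin' -> MATCH
  'bat' -> lower='bat' -> no
Matches: ['Tin', 'tin', 'Tin']
Count: 3

3


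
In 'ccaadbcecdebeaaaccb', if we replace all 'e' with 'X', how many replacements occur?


re.sub('e', 'X', text) replaces every occurrence of 'e' with 'X'.
Text: 'ccaadbcecdebeaaaccb'
Scanning for 'e':
  pos 7: 'e' -> replacement #1
  pos 10: 'e' -> replacement #2
  pos 12: 'e' -> replacement #3
Total replacements: 3

3


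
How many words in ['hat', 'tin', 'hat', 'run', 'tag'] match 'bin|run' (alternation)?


Alternation 'bin|run' matches either 'bin' or 'run'.
Checking each word:
  'hat' -> no
  'tin' -> no
  'hat' -> no
  'run' -> MATCH
  'tag' -> no
Matches: ['run']
Count: 1

1


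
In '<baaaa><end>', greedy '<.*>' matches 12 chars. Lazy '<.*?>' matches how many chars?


Greedy '<.*>' tries to match as MUCH as possible.
Lazy '<.*?>' tries to match as LITTLE as possible.

String: '<baaaa><end>'
Greedy '<.*>' starts at first '<' and extends to the LAST '>': '<baaaa><end>' (12 chars)
Lazy '<.*?>' starts at first '<' and stops at the FIRST '>': '<baaaa>' (7 chars)

7


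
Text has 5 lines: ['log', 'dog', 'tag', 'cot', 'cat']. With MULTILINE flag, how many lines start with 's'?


With MULTILINE flag, ^ matches the start of each line.
Lines: ['log', 'dog', 'tag', 'cot', 'cat']
Checking which lines start with 's':
  Line 1: 'log' -> no
  Line 2: 'dog' -> no
  Line 3: 'tag' -> no
  Line 4: 'cot' -> no
  Line 5: 'cat' -> no
Matching lines: []
Count: 0

0


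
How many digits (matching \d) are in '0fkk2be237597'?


\d matches any digit 0-9.
Scanning '0fkk2be237597':
  pos 0: '0' -> DIGIT
  pos 4: '2' -> DIGIT
  pos 7: '2' -> DIGIT
  pos 8: '3' -> DIGIT
  pos 9: '7' -> DIGIT
  pos 10: '5' -> DIGIT
  pos 11: '9' -> DIGIT
  pos 12: '7' -> DIGIT
Digits found: ['0', '2', '2', '3', '7', '5', '9', '7']
Total: 8

8


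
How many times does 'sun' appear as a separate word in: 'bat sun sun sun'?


Scanning each word for exact match 'sun':
  Word 1: 'bat' -> no
  Word 2: 'sun' -> MATCH
  Word 3: 'sun' -> MATCH
  Word 4: 'sun' -> MATCH
Total matches: 3

3


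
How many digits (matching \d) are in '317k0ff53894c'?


\d matches any digit 0-9.
Scanning '317k0ff53894c':
  pos 0: '3' -> DIGIT
  pos 1: '1' -> DIGIT
  pos 2: '7' -> DIGIT
  pos 4: '0' -> DIGIT
  pos 7: '5' -> DIGIT
  pos 8: '3' -> DIGIT
  pos 9: '8' -> DIGIT
  pos 10: '9' -> DIGIT
  pos 11: '4' -> DIGIT
Digits found: ['3', '1', '7', '0', '5', '3', '8', '9', '4']
Total: 9

9


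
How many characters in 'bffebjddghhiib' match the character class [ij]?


Character class [ij] matches any of: {i, j}
Scanning string 'bffebjddghhiib' character by character:
  pos 0: 'b' -> no
  pos 1: 'f' -> no
  pos 2: 'f' -> no
  pos 3: 'e' -> no
  pos 4: 'b' -> no
  pos 5: 'j' -> MATCH
  pos 6: 'd' -> no
  pos 7: 'd' -> no
  pos 8: 'g' -> no
  pos 9: 'h' -> no
  pos 10: 'h' -> no
  pos 11: 'i' -> MATCH
  pos 12: 'i' -> MATCH
  pos 13: 'b' -> no
Total matches: 3

3


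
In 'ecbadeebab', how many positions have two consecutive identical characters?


Looking for consecutive identical characters in 'ecbadeebab':
  pos 0-1: 'e' vs 'c' -> different
  pos 1-2: 'c' vs 'b' -> different
  pos 2-3: 'b' vs 'a' -> different
  pos 3-4: 'a' vs 'd' -> different
  pos 4-5: 'd' vs 'e' -> different
  pos 5-6: 'e' vs 'e' -> MATCH ('ee')
  pos 6-7: 'e' vs 'b' -> different
  pos 7-8: 'b' vs 'a' -> different
  pos 8-9: 'a' vs 'b' -> different
Consecutive identical pairs: ['ee']
Count: 1

1


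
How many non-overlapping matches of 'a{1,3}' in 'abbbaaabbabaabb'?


Pattern 'a{1,3}' matches between 1 and 3 consecutive a's (greedy).
String: 'abbbaaabbabaabb'
Finding runs of a's and applying greedy matching:
  Run at pos 0: 'a' (length 1)
  Run at pos 4: 'aaa' (length 3)
  Run at pos 9: 'a' (length 1)
  Run at pos 11: 'aa' (length 2)
Matches: ['a', 'aaa', 'a', 'aa']
Count: 4

4


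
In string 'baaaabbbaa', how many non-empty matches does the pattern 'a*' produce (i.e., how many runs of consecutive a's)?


Pattern 'a*' matches zero or more a's. We want non-empty runs of consecutive a's.
String: 'baaaabbbaa'
Walking through the string to find runs of a's:
  Run 1: positions 1-4 -> 'aaaa'
  Run 2: positions 8-9 -> 'aa'
Non-empty runs found: ['aaaa', 'aa']
Count: 2

2


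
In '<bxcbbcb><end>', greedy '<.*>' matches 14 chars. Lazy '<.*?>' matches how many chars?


Greedy '<.*>' tries to match as MUCH as possible.
Lazy '<.*?>' tries to match as LITTLE as possible.

String: '<bxcbbcb><end>'
Greedy '<.*>' starts at first '<' and extends to the LAST '>': '<bxcbbcb><end>' (14 chars)
Lazy '<.*?>' starts at first '<' and stops at the FIRST '>': '<bxcbbcb>' (9 chars)

9


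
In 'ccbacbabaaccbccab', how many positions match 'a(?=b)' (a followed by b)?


Lookahead 'a(?=b)' matches 'a' only when followed by 'b'.
String: 'ccbacbabaaccbccab'
Checking each position where char is 'a':
  pos 3: 'a' -> no (next='c')
  pos 6: 'a' -> MATCH (next='b')
  pos 8: 'a' -> no (next='a')
  pos 9: 'a' -> no (next='c')
  pos 15: 'a' -> MATCH (next='b')
Matching positions: [6, 15]
Count: 2

2


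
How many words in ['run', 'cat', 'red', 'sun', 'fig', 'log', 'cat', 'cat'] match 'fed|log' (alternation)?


Alternation 'fed|log' matches either 'fed' or 'log'.
Checking each word:
  'run' -> no
  'cat' -> no
  'red' -> no
  'sun' -> no
  'fig' -> no
  'log' -> MATCH
  'cat' -> no
  'cat' -> no
Matches: ['log']
Count: 1

1


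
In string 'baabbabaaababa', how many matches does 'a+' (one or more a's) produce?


Pattern 'a+' matches one or more consecutive a's.
String: 'baabbabaaababa'
Scanning for runs of a:
  Match 1: 'aa' (length 2)
  Match 2: 'a' (length 1)
  Match 3: 'aaa' (length 3)
  Match 4: 'a' (length 1)
  Match 5: 'a' (length 1)
Total matches: 5

5


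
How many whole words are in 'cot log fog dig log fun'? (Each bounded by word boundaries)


Word boundaries (\b) mark the start/end of each word.
Text: 'cot log fog dig log fun'
Splitting by whitespace:
  Word 1: 'cot'
  Word 2: 'log'
  Word 3: 'fog'
  Word 4: 'dig'
  Word 5: 'log'
  Word 6: 'fun'
Total whole words: 6

6


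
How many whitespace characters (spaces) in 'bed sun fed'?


\s matches whitespace characters (spaces, tabs, etc.).
Text: 'bed sun fed'
This text has 3 words separated by spaces.
Number of spaces = number of words - 1 = 3 - 1 = 2

2


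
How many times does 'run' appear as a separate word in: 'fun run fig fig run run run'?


Scanning each word for exact match 'run':
  Word 1: 'fun' -> no
  Word 2: 'run' -> MATCH
  Word 3: 'fig' -> no
  Word 4: 'fig' -> no
  Word 5: 'run' -> MATCH
  Word 6: 'run' -> MATCH
  Word 7: 'run' -> MATCH
Total matches: 4

4


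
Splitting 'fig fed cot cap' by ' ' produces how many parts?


Splitting by ' ' breaks the string at each occurrence of the separator.
Text: 'fig fed cot cap'
Parts after split:
  Part 1: 'fig'
  Part 2: 'fed'
  Part 3: 'cot'
  Part 4: 'cap'
Total parts: 4

4


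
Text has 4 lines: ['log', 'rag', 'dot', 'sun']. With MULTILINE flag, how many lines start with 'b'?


With MULTILINE flag, ^ matches the start of each line.
Lines: ['log', 'rag', 'dot', 'sun']
Checking which lines start with 'b':
  Line 1: 'log' -> no
  Line 2: 'rag' -> no
  Line 3: 'dot' -> no
  Line 4: 'sun' -> no
Matching lines: []
Count: 0

0


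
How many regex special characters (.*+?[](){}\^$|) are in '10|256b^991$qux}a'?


Regex special characters are: . * + ? [ ] ( ) { } \ ^ $ |
Scanning '10|256b^991$qux}a':
  pos 2: '|' -> SPECIAL
  pos 7: '^' -> SPECIAL
  pos 11: '$' -> SPECIAL
  pos 15: '}' -> SPECIAL
Special chars found: ['|', '^', '$', '}']
Total: 4

4


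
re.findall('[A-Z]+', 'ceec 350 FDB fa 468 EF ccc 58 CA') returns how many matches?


Pattern '[A-Z]+' finds one or more uppercase letters.
Text: 'ceec 350 FDB fa 468 EF ccc 58 CA'
Scanning for matches:
  Match 1: 'FDB'
  Match 2: 'EF'
  Match 3: 'CA'
Total matches: 3

3


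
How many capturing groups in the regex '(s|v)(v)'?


To count capturing groups, count each '(' that starts a group.
Pattern: '(s|v)(v)'
Walking through the pattern:
  Position 0: '(' -> group #1
  Position 5: '(' -> group #2
Total capturing groups: 2

2


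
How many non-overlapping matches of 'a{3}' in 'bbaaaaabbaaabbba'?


Pattern 'a{3}' matches exactly 3 consecutive a's (greedy, non-overlapping).
String: 'bbaaaaabbaaabbba'
Scanning for runs of a's:
  Run at pos 2: 'aaaaa' (length 5) -> 1 match(es)
  Run at pos 9: 'aaa' (length 3) -> 1 match(es)
  Run at pos 15: 'a' (length 1) -> 0 match(es)
Matches found: ['aaa', 'aaa']
Total: 2

2


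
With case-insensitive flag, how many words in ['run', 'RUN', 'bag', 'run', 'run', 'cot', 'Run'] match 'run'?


Case-insensitive matching: compare each word's lowercase form to 'run'.
  'run' -> lower='run' -> MATCH
  'RUN' -> lower='run' -> MATCH
  'bag' -> lower='bag' -> no
  'run' -> lower='run' -> MATCH
  'run' -> lower='run' -> MATCH
  'cot' -> lower='cot' -> no
  'Run' -> lower='run' -> MATCH
Matches: ['run', 'RUN', 'run', 'run', 'Run']
Count: 5

5


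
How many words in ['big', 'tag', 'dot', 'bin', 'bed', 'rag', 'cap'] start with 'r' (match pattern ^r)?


Pattern ^r anchors to start of word. Check which words begin with 'r':
  'big' -> no
  'tag' -> no
  'dot' -> no
  'bin' -> no
  'bed' -> no
  'rag' -> MATCH (starts with 'r')
  'cap' -> no
Matching words: ['rag']
Count: 1

1


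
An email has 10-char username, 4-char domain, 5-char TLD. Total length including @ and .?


An email address has format: username@domain.tld
Username length: 10
'@' character: 1
Domain length: 4
'.' character: 1
TLD length: 5
Total = 10 + 1 + 4 + 1 + 5 = 21

21


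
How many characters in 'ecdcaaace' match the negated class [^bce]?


Negated class [^bce] matches any char NOT in {b, c, e}
Scanning 'ecdcaaace':
  pos 0: 'e' -> no (excluded)
  pos 1: 'c' -> no (excluded)
  pos 2: 'd' -> MATCH
  pos 3: 'c' -> no (excluded)
  pos 4: 'a' -> MATCH
  pos 5: 'a' -> MATCH
  pos 6: 'a' -> MATCH
  pos 7: 'c' -> no (excluded)
  pos 8: 'e' -> no (excluded)
Total matches: 4

4


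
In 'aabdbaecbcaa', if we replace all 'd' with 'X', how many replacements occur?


re.sub('d', 'X', text) replaces every occurrence of 'd' with 'X'.
Text: 'aabdbaecbcaa'
Scanning for 'd':
  pos 3: 'd' -> replacement #1
Total replacements: 1

1


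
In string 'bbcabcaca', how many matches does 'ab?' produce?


Pattern 'ab?' matches 'a' optionally followed by 'b'.
String: 'bbcabcaca'
Scanning left to right for 'a' then checking next char:
  Match 1: 'ab' (a followed by b)
  Match 2: 'a' (a not followed by b)
  Match 3: 'a' (a not followed by b)
Total matches: 3

3


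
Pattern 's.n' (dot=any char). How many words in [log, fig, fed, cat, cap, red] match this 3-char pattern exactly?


Pattern 's.n' means: starts with 's', any single char, ends with 'n'.
Checking each word (must be exactly 3 chars):
  'log' (len=3): no
  'fig' (len=3): no
  'fed' (len=3): no
  'cat' (len=3): no
  'cap' (len=3): no
  'red' (len=3): no
Matching words: []
Total: 0

0


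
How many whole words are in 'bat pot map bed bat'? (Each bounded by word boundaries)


Word boundaries (\b) mark the start/end of each word.
Text: 'bat pot map bed bat'
Splitting by whitespace:
  Word 1: 'bat'
  Word 2: 'pot'
  Word 3: 'map'
  Word 4: 'bed'
  Word 5: 'bat'
Total whole words: 5

5


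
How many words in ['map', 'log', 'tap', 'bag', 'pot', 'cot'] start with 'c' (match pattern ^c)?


Pattern ^c anchors to start of word. Check which words begin with 'c':
  'map' -> no
  'log' -> no
  'tap' -> no
  'bag' -> no
  'pot' -> no
  'cot' -> MATCH (starts with 'c')
Matching words: ['cot']
Count: 1

1


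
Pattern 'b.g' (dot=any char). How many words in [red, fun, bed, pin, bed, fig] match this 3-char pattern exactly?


Pattern 'b.g' means: starts with 'b', any single char, ends with 'g'.
Checking each word (must be exactly 3 chars):
  'red' (len=3): no
  'fun' (len=3): no
  'bed' (len=3): no
  'pin' (len=3): no
  'bed' (len=3): no
  'fig' (len=3): no
Matching words: []
Total: 0

0


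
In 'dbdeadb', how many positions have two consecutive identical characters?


Looking for consecutive identical characters in 'dbdeadb':
  pos 0-1: 'd' vs 'b' -> different
  pos 1-2: 'b' vs 'd' -> different
  pos 2-3: 'd' vs 'e' -> different
  pos 3-4: 'e' vs 'a' -> different
  pos 4-5: 'a' vs 'd' -> different
  pos 5-6: 'd' vs 'b' -> different
Consecutive identical pairs: []
Count: 0

0


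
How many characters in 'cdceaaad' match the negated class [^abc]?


Negated class [^abc] matches any char NOT in {a, b, c}
Scanning 'cdceaaad':
  pos 0: 'c' -> no (excluded)
  pos 1: 'd' -> MATCH
  pos 2: 'c' -> no (excluded)
  pos 3: 'e' -> MATCH
  pos 4: 'a' -> no (excluded)
  pos 5: 'a' -> no (excluded)
  pos 6: 'a' -> no (excluded)
  pos 7: 'd' -> MATCH
Total matches: 3

3


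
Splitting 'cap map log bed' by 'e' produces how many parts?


Splitting by 'e' breaks the string at each occurrence of the separator.
Text: 'cap map log bed'
Parts after split:
  Part 1: 'cap map log b'
  Part 2: 'd'
Total parts: 2

2


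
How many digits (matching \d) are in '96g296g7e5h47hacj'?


\d matches any digit 0-9.
Scanning '96g296g7e5h47hacj':
  pos 0: '9' -> DIGIT
  pos 1: '6' -> DIGIT
  pos 3: '2' -> DIGIT
  pos 4: '9' -> DIGIT
  pos 5: '6' -> DIGIT
  pos 7: '7' -> DIGIT
  pos 9: '5' -> DIGIT
  pos 11: '4' -> DIGIT
  pos 12: '7' -> DIGIT
Digits found: ['9', '6', '2', '9', '6', '7', '5', '4', '7']
Total: 9

9


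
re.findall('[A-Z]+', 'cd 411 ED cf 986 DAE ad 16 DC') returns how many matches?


Pattern '[A-Z]+' finds one or more uppercase letters.
Text: 'cd 411 ED cf 986 DAE ad 16 DC'
Scanning for matches:
  Match 1: 'ED'
  Match 2: 'DAE'
  Match 3: 'DC'
Total matches: 3

3


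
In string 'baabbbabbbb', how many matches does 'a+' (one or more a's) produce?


Pattern 'a+' matches one or more consecutive a's.
String: 'baabbbabbbb'
Scanning for runs of a:
  Match 1: 'aa' (length 2)
  Match 2: 'a' (length 1)
Total matches: 2

2


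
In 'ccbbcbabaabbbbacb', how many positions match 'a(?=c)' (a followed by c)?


Lookahead 'a(?=c)' matches 'a' only when followed by 'c'.
String: 'ccbbcbabaabbbbacb'
Checking each position where char is 'a':
  pos 6: 'a' -> no (next='b')
  pos 8: 'a' -> no (next='a')
  pos 9: 'a' -> no (next='b')
  pos 14: 'a' -> MATCH (next='c')
Matching positions: [14]
Count: 1

1


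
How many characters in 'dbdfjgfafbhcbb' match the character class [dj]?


Character class [dj] matches any of: {d, j}
Scanning string 'dbdfjgfafbhcbb' character by character:
  pos 0: 'd' -> MATCH
  pos 1: 'b' -> no
  pos 2: 'd' -> MATCH
  pos 3: 'f' -> no
  pos 4: 'j' -> MATCH
  pos 5: 'g' -> no
  pos 6: 'f' -> no
  pos 7: 'a' -> no
  pos 8: 'f' -> no
  pos 9: 'b' -> no
  pos 10: 'h' -> no
  pos 11: 'c' -> no
  pos 12: 'b' -> no
  pos 13: 'b' -> no
Total matches: 3

3


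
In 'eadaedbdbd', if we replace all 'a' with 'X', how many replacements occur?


re.sub('a', 'X', text) replaces every occurrence of 'a' with 'X'.
Text: 'eadaedbdbd'
Scanning for 'a':
  pos 1: 'a' -> replacement #1
  pos 3: 'a' -> replacement #2
Total replacements: 2

2


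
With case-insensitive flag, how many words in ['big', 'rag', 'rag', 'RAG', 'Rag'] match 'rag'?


Case-insensitive matching: compare each word's lowercase form to 'rag'.
  'big' -> lower='big' -> no
  'rag' -> lower='rag' -> MATCH
  'rag' -> lower='rag' -> MATCH
  'RAG' -> lower='rag' -> MATCH
  'Rag' -> lower='rag' -> MATCH
Matches: ['rag', 'rag', 'RAG', 'Rag']
Count: 4

4


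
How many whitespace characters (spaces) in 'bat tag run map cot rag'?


\s matches whitespace characters (spaces, tabs, etc.).
Text: 'bat tag run map cot rag'
This text has 6 words separated by spaces.
Number of spaces = number of words - 1 = 6 - 1 = 5

5


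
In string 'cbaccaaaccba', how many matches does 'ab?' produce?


Pattern 'ab?' matches 'a' optionally followed by 'b'.
String: 'cbaccaaaccba'
Scanning left to right for 'a' then checking next char:
  Match 1: 'a' (a not followed by b)
  Match 2: 'a' (a not followed by b)
  Match 3: 'a' (a not followed by b)
  Match 4: 'a' (a not followed by b)
  Match 5: 'a' (a not followed by b)
Total matches: 5

5


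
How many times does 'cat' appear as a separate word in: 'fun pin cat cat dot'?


Scanning each word for exact match 'cat':
  Word 1: 'fun' -> no
  Word 2: 'pin' -> no
  Word 3: 'cat' -> MATCH
  Word 4: 'cat' -> MATCH
  Word 5: 'dot' -> no
Total matches: 2

2


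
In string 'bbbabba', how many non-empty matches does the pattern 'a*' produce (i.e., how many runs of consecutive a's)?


Pattern 'a*' matches zero or more a's. We want non-empty runs of consecutive a's.
String: 'bbbabba'
Walking through the string to find runs of a's:
  Run 1: positions 3-3 -> 'a'
  Run 2: positions 6-6 -> 'a'
Non-empty runs found: ['a', 'a']
Count: 2

2


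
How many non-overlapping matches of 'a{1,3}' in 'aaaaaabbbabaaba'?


Pattern 'a{1,3}' matches between 1 and 3 consecutive a's (greedy).
String: 'aaaaaabbbabaaba'
Finding runs of a's and applying greedy matching:
  Run at pos 0: 'aaaaaa' (length 6)
  Run at pos 9: 'a' (length 1)
  Run at pos 11: 'aa' (length 2)
  Run at pos 14: 'a' (length 1)
Matches: ['aaa', 'aaa', 'a', 'aa', 'a']
Count: 5

5


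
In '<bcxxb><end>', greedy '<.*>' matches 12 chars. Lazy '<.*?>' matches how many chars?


Greedy '<.*>' tries to match as MUCH as possible.
Lazy '<.*?>' tries to match as LITTLE as possible.

String: '<bcxxb><end>'
Greedy '<.*>' starts at first '<' and extends to the LAST '>': '<bcxxb><end>' (12 chars)
Lazy '<.*?>' starts at first '<' and stops at the FIRST '>': '<bcxxb>' (7 chars)

7


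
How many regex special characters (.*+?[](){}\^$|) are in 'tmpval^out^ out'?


Regex special characters are: . * + ? [ ] ( ) { } \ ^ $ |
Scanning 'tmpval^out^ out':
  pos 6: '^' -> SPECIAL
  pos 10: '^' -> SPECIAL
Special chars found: ['^', '^']
Total: 2

2


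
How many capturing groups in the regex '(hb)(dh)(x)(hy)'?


To count capturing groups, count each '(' that starts a group.
Pattern: '(hb)(dh)(x)(hy)'
Walking through the pattern:
  Position 0: '(' -> group #1
  Position 4: '(' -> group #2
  Position 8: '(' -> group #3
  Position 11: '(' -> group #4
Total capturing groups: 4

4


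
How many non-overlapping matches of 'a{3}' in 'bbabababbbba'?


Pattern 'a{3}' matches exactly 3 consecutive a's (greedy, non-overlapping).
String: 'bbabababbbba'
Scanning for runs of a's:
  Run at pos 2: 'a' (length 1) -> 0 match(es)
  Run at pos 4: 'a' (length 1) -> 0 match(es)
  Run at pos 6: 'a' (length 1) -> 0 match(es)
  Run at pos 11: 'a' (length 1) -> 0 match(es)
Matches found: []
Total: 0

0


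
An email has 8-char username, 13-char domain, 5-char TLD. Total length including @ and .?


An email address has format: username@domain.tld
Username length: 8
'@' character: 1
Domain length: 13
'.' character: 1
TLD length: 5
Total = 8 + 1 + 13 + 1 + 5 = 28

28


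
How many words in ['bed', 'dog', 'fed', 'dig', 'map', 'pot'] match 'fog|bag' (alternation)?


Alternation 'fog|bag' matches either 'fog' or 'bag'.
Checking each word:
  'bed' -> no
  'dog' -> no
  'fed' -> no
  'dig' -> no
  'map' -> no
  'pot' -> no
Matches: []
Count: 0

0


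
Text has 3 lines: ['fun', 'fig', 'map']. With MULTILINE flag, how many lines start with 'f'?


With MULTILINE flag, ^ matches the start of each line.
Lines: ['fun', 'fig', 'map']
Checking which lines start with 'f':
  Line 1: 'fun' -> MATCH
  Line 2: 'fig' -> MATCH
  Line 3: 'map' -> no
Matching lines: ['fun', 'fig']
Count: 2

2


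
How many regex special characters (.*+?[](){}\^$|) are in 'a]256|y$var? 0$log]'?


Regex special characters are: . * + ? [ ] ( ) { } \ ^ $ |
Scanning 'a]256|y$var? 0$log]':
  pos 1: ']' -> SPECIAL
  pos 5: '|' -> SPECIAL
  pos 7: '$' -> SPECIAL
  pos 11: '?' -> SPECIAL
  pos 14: '$' -> SPECIAL
  pos 18: ']' -> SPECIAL
Special chars found: [']', '|', '$', '?', '$', ']']
Total: 6

6


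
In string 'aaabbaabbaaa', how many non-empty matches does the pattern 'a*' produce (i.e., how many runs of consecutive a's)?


Pattern 'a*' matches zero or more a's. We want non-empty runs of consecutive a's.
String: 'aaabbaabbaaa'
Walking through the string to find runs of a's:
  Run 1: positions 0-2 -> 'aaa'
  Run 2: positions 5-6 -> 'aa'
  Run 3: positions 9-11 -> 'aaa'
Non-empty runs found: ['aaa', 'aa', 'aaa']
Count: 3

3


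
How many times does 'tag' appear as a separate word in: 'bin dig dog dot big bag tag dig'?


Scanning each word for exact match 'tag':
  Word 1: 'bin' -> no
  Word 2: 'dig' -> no
  Word 3: 'dog' -> no
  Word 4: 'dot' -> no
  Word 5: 'big' -> no
  Word 6: 'bag' -> no
  Word 7: 'tag' -> MATCH
  Word 8: 'dig' -> no
Total matches: 1

1


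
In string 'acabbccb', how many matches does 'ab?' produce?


Pattern 'ab?' matches 'a' optionally followed by 'b'.
String: 'acabbccb'
Scanning left to right for 'a' then checking next char:
  Match 1: 'a' (a not followed by b)
  Match 2: 'ab' (a followed by b)
Total matches: 2

2


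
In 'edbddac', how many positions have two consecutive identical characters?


Looking for consecutive identical characters in 'edbddac':
  pos 0-1: 'e' vs 'd' -> different
  pos 1-2: 'd' vs 'b' -> different
  pos 2-3: 'b' vs 'd' -> different
  pos 3-4: 'd' vs 'd' -> MATCH ('dd')
  pos 4-5: 'd' vs 'a' -> different
  pos 5-6: 'a' vs 'c' -> different
Consecutive identical pairs: ['dd']
Count: 1

1


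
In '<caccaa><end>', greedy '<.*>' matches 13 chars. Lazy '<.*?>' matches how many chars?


Greedy '<.*>' tries to match as MUCH as possible.
Lazy '<.*?>' tries to match as LITTLE as possible.

String: '<caccaa><end>'
Greedy '<.*>' starts at first '<' and extends to the LAST '>': '<caccaa><end>' (13 chars)
Lazy '<.*?>' starts at first '<' and stops at the FIRST '>': '<caccaa>' (8 chars)

8


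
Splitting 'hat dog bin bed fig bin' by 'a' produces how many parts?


Splitting by 'a' breaks the string at each occurrence of the separator.
Text: 'hat dog bin bed fig bin'
Parts after split:
  Part 1: 'h'
  Part 2: 't dog bin bed fig bin'
Total parts: 2

2


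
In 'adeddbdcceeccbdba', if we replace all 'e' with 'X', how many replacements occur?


re.sub('e', 'X', text) replaces every occurrence of 'e' with 'X'.
Text: 'adeddbdcceeccbdba'
Scanning for 'e':
  pos 2: 'e' -> replacement #1
  pos 9: 'e' -> replacement #2
  pos 10: 'e' -> replacement #3
Total replacements: 3

3


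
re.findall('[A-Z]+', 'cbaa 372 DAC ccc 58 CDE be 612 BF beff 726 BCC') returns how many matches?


Pattern '[A-Z]+' finds one or more uppercase letters.
Text: 'cbaa 372 DAC ccc 58 CDE be 612 BF beff 726 BCC'
Scanning for matches:
  Match 1: 'DAC'
  Match 2: 'CDE'
  Match 3: 'BF'
  Match 4: 'BCC'
Total matches: 4

4


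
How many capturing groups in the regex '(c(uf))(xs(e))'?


To count capturing groups, count each '(' that starts a group.
Pattern: '(c(uf))(xs(e))'
Walking through the pattern:
  Position 0: '(' -> group #1
  Position 2: '(' -> group #2
  Position 7: '(' -> group #3
  Position 10: '(' -> group #4
Total capturing groups: 4

4


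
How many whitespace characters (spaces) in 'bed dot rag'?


\s matches whitespace characters (spaces, tabs, etc.).
Text: 'bed dot rag'
This text has 3 words separated by spaces.
Number of spaces = number of words - 1 = 3 - 1 = 2

2


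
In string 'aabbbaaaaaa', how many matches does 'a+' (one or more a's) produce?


Pattern 'a+' matches one or more consecutive a's.
String: 'aabbbaaaaaa'
Scanning for runs of a:
  Match 1: 'aa' (length 2)
  Match 2: 'aaaaaa' (length 6)
Total matches: 2

2


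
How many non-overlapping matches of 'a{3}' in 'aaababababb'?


Pattern 'a{3}' matches exactly 3 consecutive a's (greedy, non-overlapping).
String: 'aaababababb'
Scanning for runs of a's:
  Run at pos 0: 'aaa' (length 3) -> 1 match(es)
  Run at pos 4: 'a' (length 1) -> 0 match(es)
  Run at pos 6: 'a' (length 1) -> 0 match(es)
  Run at pos 8: 'a' (length 1) -> 0 match(es)
Matches found: ['aaa']
Total: 1

1


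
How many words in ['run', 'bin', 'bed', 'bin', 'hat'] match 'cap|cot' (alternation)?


Alternation 'cap|cot' matches either 'cap' or 'cot'.
Checking each word:
  'run' -> no
  'bin' -> no
  'bed' -> no
  'bin' -> no
  'hat' -> no
Matches: []
Count: 0

0


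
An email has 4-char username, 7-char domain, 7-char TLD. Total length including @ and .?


An email address has format: username@domain.tld
Username length: 4
'@' character: 1
Domain length: 7
'.' character: 1
TLD length: 7
Total = 4 + 1 + 7 + 1 + 7 = 20

20


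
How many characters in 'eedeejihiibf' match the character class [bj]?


Character class [bj] matches any of: {b, j}
Scanning string 'eedeejihiibf' character by character:
  pos 0: 'e' -> no
  pos 1: 'e' -> no
  pos 2: 'd' -> no
  pos 3: 'e' -> no
  pos 4: 'e' -> no
  pos 5: 'j' -> MATCH
  pos 6: 'i' -> no
  pos 7: 'h' -> no
  pos 8: 'i' -> no
  pos 9: 'i' -> no
  pos 10: 'b' -> MATCH
  pos 11: 'f' -> no
Total matches: 2

2


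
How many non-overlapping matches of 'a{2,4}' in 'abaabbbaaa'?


Pattern 'a{2,4}' matches between 2 and 4 consecutive a's (greedy).
String: 'abaabbbaaa'
Finding runs of a's and applying greedy matching:
  Run at pos 0: 'a' (length 1)
  Run at pos 2: 'aa' (length 2)
  Run at pos 7: 'aaa' (length 3)
Matches: ['aa', 'aaa']
Count: 2

2


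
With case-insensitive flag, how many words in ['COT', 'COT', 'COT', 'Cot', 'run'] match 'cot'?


Case-insensitive matching: compare each word's lowercase form to 'cot'.
  'COT' -> lower='cot' -> MATCH
  'COT' -> lower='cot' -> MATCH
  'COT' -> lower='cot' -> MATCH
  'Cot' -> lower='cot' -> MATCH
  'run' -> lower='run' -> no
Matches: ['COT', 'COT', 'COT', 'Cot']
Count: 4

4


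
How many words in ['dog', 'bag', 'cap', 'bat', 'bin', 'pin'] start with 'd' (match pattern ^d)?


Pattern ^d anchors to start of word. Check which words begin with 'd':
  'dog' -> MATCH (starts with 'd')
  'bag' -> no
  'cap' -> no
  'bat' -> no
  'bin' -> no
  'pin' -> no
Matching words: ['dog']
Count: 1

1


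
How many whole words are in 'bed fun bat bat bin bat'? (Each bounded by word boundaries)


Word boundaries (\b) mark the start/end of each word.
Text: 'bed fun bat bat bin bat'
Splitting by whitespace:
  Word 1: 'bed'
  Word 2: 'fun'
  Word 3: 'bat'
  Word 4: 'bat'
  Word 5: 'bin'
  Word 6: 'bat'
Total whole words: 6

6


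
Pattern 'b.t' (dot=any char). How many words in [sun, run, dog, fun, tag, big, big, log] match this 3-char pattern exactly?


Pattern 'b.t' means: starts with 'b', any single char, ends with 't'.
Checking each word (must be exactly 3 chars):
  'sun' (len=3): no
  'run' (len=3): no
  'dog' (len=3): no
  'fun' (len=3): no
  'tag' (len=3): no
  'big' (len=3): no
  'big' (len=3): no
  'log' (len=3): no
Matching words: []
Total: 0

0


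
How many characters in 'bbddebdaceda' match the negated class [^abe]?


Negated class [^abe] matches any char NOT in {a, b, e}
Scanning 'bbddebdaceda':
  pos 0: 'b' -> no (excluded)
  pos 1: 'b' -> no (excluded)
  pos 2: 'd' -> MATCH
  pos 3: 'd' -> MATCH
  pos 4: 'e' -> no (excluded)
  pos 5: 'b' -> no (excluded)
  pos 6: 'd' -> MATCH
  pos 7: 'a' -> no (excluded)
  pos 8: 'c' -> MATCH
  pos 9: 'e' -> no (excluded)
  pos 10: 'd' -> MATCH
  pos 11: 'a' -> no (excluded)
Total matches: 5

5


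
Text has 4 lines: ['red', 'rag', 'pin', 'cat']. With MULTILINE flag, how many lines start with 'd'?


With MULTILINE flag, ^ matches the start of each line.
Lines: ['red', 'rag', 'pin', 'cat']
Checking which lines start with 'd':
  Line 1: 'red' -> no
  Line 2: 'rag' -> no
  Line 3: 'pin' -> no
  Line 4: 'cat' -> no
Matching lines: []
Count: 0

0


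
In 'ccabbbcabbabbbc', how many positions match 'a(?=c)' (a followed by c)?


Lookahead 'a(?=c)' matches 'a' only when followed by 'c'.
String: 'ccabbbcabbabbbc'
Checking each position where char is 'a':
  pos 2: 'a' -> no (next='b')
  pos 7: 'a' -> no (next='b')
  pos 10: 'a' -> no (next='b')
Matching positions: []
Count: 0

0


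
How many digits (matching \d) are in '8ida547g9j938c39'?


\d matches any digit 0-9.
Scanning '8ida547g9j938c39':
  pos 0: '8' -> DIGIT
  pos 4: '5' -> DIGIT
  pos 5: '4' -> DIGIT
  pos 6: '7' -> DIGIT
  pos 8: '9' -> DIGIT
  pos 10: '9' -> DIGIT
  pos 11: '3' -> DIGIT
  pos 12: '8' -> DIGIT
  pos 14: '3' -> DIGIT
  pos 15: '9' -> DIGIT
Digits found: ['8', '5', '4', '7', '9', '9', '3', '8', '3', '9']
Total: 10

10


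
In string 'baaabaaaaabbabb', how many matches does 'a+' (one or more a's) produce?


Pattern 'a+' matches one or more consecutive a's.
String: 'baaabaaaaabbabb'
Scanning for runs of a:
  Match 1: 'aaa' (length 3)
  Match 2: 'aaaaa' (length 5)
  Match 3: 'a' (length 1)
Total matches: 3

3


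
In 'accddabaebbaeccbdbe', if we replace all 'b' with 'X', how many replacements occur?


re.sub('b', 'X', text) replaces every occurrence of 'b' with 'X'.
Text: 'accddabaebbaeccbdbe'
Scanning for 'b':
  pos 6: 'b' -> replacement #1
  pos 9: 'b' -> replacement #2
  pos 10: 'b' -> replacement #3
  pos 15: 'b' -> replacement #4
  pos 17: 'b' -> replacement #5
Total replacements: 5

5


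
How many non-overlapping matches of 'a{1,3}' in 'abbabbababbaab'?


Pattern 'a{1,3}' matches between 1 and 3 consecutive a's (greedy).
String: 'abbabbababbaab'
Finding runs of a's and applying greedy matching:
  Run at pos 0: 'a' (length 1)
  Run at pos 3: 'a' (length 1)
  Run at pos 6: 'a' (length 1)
  Run at pos 8: 'a' (length 1)
  Run at pos 11: 'aa' (length 2)
Matches: ['a', 'a', 'a', 'a', 'aa']
Count: 5

5


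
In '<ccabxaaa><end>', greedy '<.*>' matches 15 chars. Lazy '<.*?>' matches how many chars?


Greedy '<.*>' tries to match as MUCH as possible.
Lazy '<.*?>' tries to match as LITTLE as possible.

String: '<ccabxaaa><end>'
Greedy '<.*>' starts at first '<' and extends to the LAST '>': '<ccabxaaa><end>' (15 chars)
Lazy '<.*?>' starts at first '<' and stops at the FIRST '>': '<ccabxaaa>' (10 chars)

10
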